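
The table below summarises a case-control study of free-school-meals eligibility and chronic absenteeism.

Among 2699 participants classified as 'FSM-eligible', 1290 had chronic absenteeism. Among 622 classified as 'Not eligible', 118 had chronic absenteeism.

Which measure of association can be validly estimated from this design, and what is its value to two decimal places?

From the description: a = 1290, b = 1409, c = 118, d = 504.
This is a case-control study: participants were sampled on outcome status, so risks in the source population cannot be estimated directly — relative risk is not valid here. The odds ratio is the appropriate measure.
OR = (a·d)/(b·c) = (1290 × 504) / (1409 × 118) = 650160 / 166262 = 3.91045

3.91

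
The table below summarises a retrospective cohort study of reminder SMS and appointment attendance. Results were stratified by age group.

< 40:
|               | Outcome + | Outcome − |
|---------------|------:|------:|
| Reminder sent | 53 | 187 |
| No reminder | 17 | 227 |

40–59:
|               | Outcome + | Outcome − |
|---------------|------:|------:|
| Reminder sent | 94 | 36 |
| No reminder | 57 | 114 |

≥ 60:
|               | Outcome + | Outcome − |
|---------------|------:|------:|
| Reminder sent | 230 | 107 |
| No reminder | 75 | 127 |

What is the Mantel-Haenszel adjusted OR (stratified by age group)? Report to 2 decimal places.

4.06

OR_MH = Σ(aᵢdᵢ/nᵢ) / Σ(bᵢcᵢ/nᵢ), where nᵢ is the stratum total.
Stratum 1 (< 40): n = 484; a·d/n = 53·227/484 = 24.8574; b·c/n = 187·17/484 = 6.5682
Stratum 2 (40–59): n = 301; a·d/n = 94·114/301 = 35.6013; b·c/n = 36·57/301 = 6.8173
Stratum 3 (≥ 60): n = 539; a·d/n = 230·127/539 = 54.1929; b·c/n = 107·75/539 = 14.8887
OR_MH = (24.8574 + 35.6013 + 54.1929) / (6.5682 + 6.8173 + 14.8887) = 114.6517 / 28.2741 = 4.05500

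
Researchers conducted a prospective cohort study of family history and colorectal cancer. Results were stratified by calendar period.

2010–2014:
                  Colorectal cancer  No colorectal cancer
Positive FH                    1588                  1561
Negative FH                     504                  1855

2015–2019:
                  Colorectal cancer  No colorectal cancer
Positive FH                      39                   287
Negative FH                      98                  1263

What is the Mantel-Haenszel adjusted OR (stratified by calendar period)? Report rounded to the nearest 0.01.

3.54

OR_MH = Σ(aᵢdᵢ/nᵢ) / Σ(bᵢcᵢ/nᵢ), where nᵢ is the stratum total.
Stratum 1 (2010–2014): n = 5508; a·d/n = 1588·1855/5508 = 534.8112; b·c/n = 1561·504/5508 = 142.8366
Stratum 2 (2015–2019): n = 1687; a·d/n = 39·1263/1687 = 29.1980; b·c/n = 287·98/1687 = 16.6722
OR_MH = (534.8112 + 29.1980) / (142.8366 + 16.6722) = 564.0092 / 159.5088 = 3.53591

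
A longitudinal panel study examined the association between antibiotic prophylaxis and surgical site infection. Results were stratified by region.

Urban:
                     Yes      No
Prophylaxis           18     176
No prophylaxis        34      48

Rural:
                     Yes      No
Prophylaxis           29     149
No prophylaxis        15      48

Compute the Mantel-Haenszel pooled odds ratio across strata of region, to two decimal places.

0.29

OR_MH = Σ(aᵢdᵢ/nᵢ) / Σ(bᵢcᵢ/nᵢ), where nᵢ is the stratum total.
Stratum 1 (Urban): n = 276; a·d/n = 18·48/276 = 3.1304; b·c/n = 176·34/276 = 21.6812
Stratum 2 (Rural): n = 241; a·d/n = 29·48/241 = 5.7759; b·c/n = 149·15/241 = 9.2739
OR_MH = (3.1304 + 5.7759) / (21.6812 + 9.2739) = 8.9064 / 30.9550 = 0.28772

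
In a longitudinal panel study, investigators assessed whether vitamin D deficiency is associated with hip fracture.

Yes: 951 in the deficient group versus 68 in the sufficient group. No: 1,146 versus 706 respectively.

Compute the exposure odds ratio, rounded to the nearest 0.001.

From the description: a = 951, b = 1146, c = 68, d = 706.
OR = (a·d)/(b·c) = (951 × 706) / (1146 × 68) = 671406 / 77928 = 8.61572
The odds of hip fracture are about 8.62 times as high in the deficient group.

8.616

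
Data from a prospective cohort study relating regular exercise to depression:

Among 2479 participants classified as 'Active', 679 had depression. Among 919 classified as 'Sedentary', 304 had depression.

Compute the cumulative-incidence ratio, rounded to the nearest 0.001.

0.828

From the description: a = 679, b = 1800, c = 304, d = 615.
Risk in exposed = 679/2479 = 0.27390; risk in unexposed = 304/919 = 0.33079.
RR = 0.27390 / 0.33079 = 0.82801
The risk is 17% lower among the exposed than among the unexposed.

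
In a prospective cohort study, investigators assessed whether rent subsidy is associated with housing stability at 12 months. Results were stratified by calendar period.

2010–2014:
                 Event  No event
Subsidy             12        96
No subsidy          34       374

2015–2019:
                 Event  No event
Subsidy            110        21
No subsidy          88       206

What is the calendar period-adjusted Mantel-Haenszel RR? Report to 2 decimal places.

2.50

RR_MH = Σ(aᵢ·n₀ᵢ/nᵢ) / Σ(cᵢ·n₁ᵢ/nᵢ), with n₁ᵢ = aᵢ+bᵢ (exposed), n₀ᵢ = cᵢ+dᵢ (unexposed), nᵢ = n₁ᵢ+n₀ᵢ.
Stratum 1 (2010–2014): n₁ = 108, n₀ = 408, n = 516; a·n₀/n = 12·408/516 = 9.4884; c·n₁/n = 34·108/516 = 7.1163
Stratum 2 (2015–2019): n₁ = 131, n₀ = 294, n = 425; a·n₀/n = 110·294/425 = 76.0941; c·n₁/n = 88·131/425 = 27.1247
RR_MH = (9.4884 + 76.0941) / (7.1163 + 27.1247) = 85.5825 / 34.2410 = 2.49942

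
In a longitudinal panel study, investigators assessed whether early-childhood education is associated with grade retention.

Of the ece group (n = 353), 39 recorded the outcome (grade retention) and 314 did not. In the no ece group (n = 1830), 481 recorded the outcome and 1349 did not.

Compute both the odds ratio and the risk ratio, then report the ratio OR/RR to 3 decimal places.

From the description: a = 39, b = 314, c = 481, d = 1349.
OR = (39·1349)/(314·481) = 52611/151034 = 0.34834
Risk in exposed = 39/353 = 0.11048; risk in unexposed = 481/1830 = 0.26284; RR = 0.42034
OR/RR = 0.34834 / 0.42034 = 0.82872
The outcome is not rare, so the OR lies further from 1 than the RR.

0.829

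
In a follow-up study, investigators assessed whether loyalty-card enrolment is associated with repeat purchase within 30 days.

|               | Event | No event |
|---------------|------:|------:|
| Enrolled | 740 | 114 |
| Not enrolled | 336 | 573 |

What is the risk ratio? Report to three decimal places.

2.344

Cells: a = 740, b = 114, c = 336, d = 573.
Risk in exposed = 740/854 = 0.86651; risk in unexposed = 336/909 = 0.36964.
RR = 0.86651 / 0.36964 = 2.34422
The risk among the exposed is 2.34 times that among the unexposed.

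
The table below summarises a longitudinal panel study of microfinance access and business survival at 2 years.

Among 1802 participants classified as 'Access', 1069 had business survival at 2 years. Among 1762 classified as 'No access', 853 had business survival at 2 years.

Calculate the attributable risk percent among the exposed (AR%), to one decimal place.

18.4

From the description: a = 1069, b = 733, c = 853, d = 909.
Risk in exposed = 1069/1802 = 0.59323; risk in unexposed = 853/1762 = 0.48411.
RR = 0.59323/0.48411 = 1.22541
AR% = (RR − 1)/RR × 100 = (1.22541 − 1)/1.22541 × 100 = 18.3944%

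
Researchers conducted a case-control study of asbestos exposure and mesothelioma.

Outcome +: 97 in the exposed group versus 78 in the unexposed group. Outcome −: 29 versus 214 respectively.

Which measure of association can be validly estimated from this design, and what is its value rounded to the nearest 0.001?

9.177

From the description: a = 97, b = 29, c = 78, d = 214.
This is a case-control study: participants were sampled on outcome status, so risks in the source population cannot be estimated directly — relative risk is not valid here. The odds ratio is the appropriate measure.
OR = (a·d)/(b·c) = (97 × 214) / (29 × 78) = 20758 / 2262 = 9.17683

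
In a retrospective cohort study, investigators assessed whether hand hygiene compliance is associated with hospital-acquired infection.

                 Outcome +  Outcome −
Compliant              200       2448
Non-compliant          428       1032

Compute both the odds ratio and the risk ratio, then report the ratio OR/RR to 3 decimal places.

0.765

Cells: a = 200, b = 2448, c = 428, d = 1032.
OR = (200·1032)/(2448·428) = 206400/1047744 = 0.19699
Risk in exposed = 200/2648 = 0.07553; risk in unexposed = 428/1460 = 0.29315; RR = 0.25764
OR/RR = 0.19699 / 0.25764 = 0.76460
The outcome is not rare, so the OR lies further from 1 than the RR.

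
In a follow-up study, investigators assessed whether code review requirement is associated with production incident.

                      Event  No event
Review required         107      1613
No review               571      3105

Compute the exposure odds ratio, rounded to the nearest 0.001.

0.361

Cells: a = 107, b = 1613, c = 571, d = 3105.
OR = (a·d)/(b·c) = (107 × 3105) / (1613 × 571) = 332235 / 921023 = 0.36072
Exposure is associated with lower odds of production incident (OR = 0.36 < 1).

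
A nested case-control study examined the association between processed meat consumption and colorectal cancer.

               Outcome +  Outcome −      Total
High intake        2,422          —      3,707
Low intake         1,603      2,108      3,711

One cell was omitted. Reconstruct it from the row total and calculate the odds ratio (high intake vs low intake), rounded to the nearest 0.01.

The missing cell is in the exposed row: 3707 − 2422 = 1285.
So a = 2422, b = 1285, c = 1603, d = 2108.
OR = (a·d)/(b·c) = (2422 × 2108) / (1285 × 1603) = 5105576 / 2059855 = 2.47861

2.48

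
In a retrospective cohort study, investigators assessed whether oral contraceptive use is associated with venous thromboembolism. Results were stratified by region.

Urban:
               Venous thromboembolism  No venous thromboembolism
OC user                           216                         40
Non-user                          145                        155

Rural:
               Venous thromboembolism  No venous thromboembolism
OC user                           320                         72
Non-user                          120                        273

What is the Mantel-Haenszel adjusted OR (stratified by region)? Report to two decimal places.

8.00

OR_MH = Σ(aᵢdᵢ/nᵢ) / Σ(bᵢcᵢ/nᵢ), where nᵢ is the stratum total.
Stratum 1 (Urban): n = 556; a·d/n = 216·155/556 = 60.2158; b·c/n = 40·145/556 = 10.4317
Stratum 2 (Rural): n = 785; a·d/n = 320·273/785 = 111.2866; b·c/n = 72·120/785 = 11.0064
OR_MH = (60.2158 + 111.2866) / (10.4317 + 11.0064) = 171.5025 / 21.4380 = 7.99992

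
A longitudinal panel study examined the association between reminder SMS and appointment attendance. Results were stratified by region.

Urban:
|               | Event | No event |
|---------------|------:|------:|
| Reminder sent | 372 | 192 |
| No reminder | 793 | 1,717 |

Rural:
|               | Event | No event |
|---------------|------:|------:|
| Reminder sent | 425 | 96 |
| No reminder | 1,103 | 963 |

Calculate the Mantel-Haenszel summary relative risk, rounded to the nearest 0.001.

1.749

RR_MH = Σ(aᵢ·n₀ᵢ/nᵢ) / Σ(cᵢ·n₁ᵢ/nᵢ), with n₁ᵢ = aᵢ+bᵢ (exposed), n₀ᵢ = cᵢ+dᵢ (unexposed), nᵢ = n₁ᵢ+n₀ᵢ.
Stratum 1 (Urban): n₁ = 564, n₀ = 2510, n = 3074; a·n₀/n = 372·2510/3074 = 303.7476; c·n₁/n = 793·564/3074 = 145.4951
Stratum 2 (Rural): n₁ = 521, n₀ = 2066, n = 2587; a·n₀/n = 425·2066/2587 = 339.4086; c·n₁/n = 1103·521/2587 = 222.1349
RR_MH = (303.7476 + 339.4086) / (145.4951 + 222.1349) = 643.1561 / 367.6300 = 1.74947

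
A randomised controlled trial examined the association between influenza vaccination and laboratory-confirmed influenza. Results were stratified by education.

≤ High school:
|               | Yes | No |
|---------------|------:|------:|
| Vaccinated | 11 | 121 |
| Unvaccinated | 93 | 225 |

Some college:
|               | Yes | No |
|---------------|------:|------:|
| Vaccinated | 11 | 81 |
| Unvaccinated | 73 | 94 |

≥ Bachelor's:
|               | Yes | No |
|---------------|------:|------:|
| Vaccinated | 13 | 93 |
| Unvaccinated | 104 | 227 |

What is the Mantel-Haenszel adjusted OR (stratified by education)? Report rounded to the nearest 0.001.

OR_MH = Σ(aᵢdᵢ/nᵢ) / Σ(bᵢcᵢ/nᵢ), where nᵢ is the stratum total.
Stratum 1 (≤ High school): n = 450; a·d/n = 11·225/450 = 5.5000; b·c/n = 121·93/450 = 25.0067
Stratum 2 (Some college): n = 259; a·d/n = 11·94/259 = 3.9923; b·c/n = 81·73/259 = 22.8301
Stratum 3 (≥ Bachelor's): n = 437; a·d/n = 13·227/437 = 6.7529; b·c/n = 93·104/437 = 22.1327
OR_MH = (5.5000 + 3.9923 + 6.7529) / (25.0067 + 22.8301 + 22.1327) = 16.2451 / 69.9695 = 0.23217

0.232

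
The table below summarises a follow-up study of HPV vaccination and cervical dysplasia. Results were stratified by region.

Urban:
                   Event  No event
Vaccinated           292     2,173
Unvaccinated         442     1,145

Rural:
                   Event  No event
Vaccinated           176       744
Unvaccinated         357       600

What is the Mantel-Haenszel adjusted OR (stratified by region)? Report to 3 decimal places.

0.367

OR_MH = Σ(aᵢdᵢ/nᵢ) / Σ(bᵢcᵢ/nᵢ), where nᵢ is the stratum total.
Stratum 1 (Urban): n = 4052; a·d/n = 292·1145/4052 = 82.5123; b·c/n = 2173·442/4052 = 237.0350
Stratum 2 (Rural): n = 1877; a·d/n = 176·600/1877 = 56.2600; b·c/n = 744·357/1877 = 141.5067
OR_MH = (82.5123 + 56.2600) / (237.0350 + 141.5067) = 138.7723 / 378.5417 = 0.36660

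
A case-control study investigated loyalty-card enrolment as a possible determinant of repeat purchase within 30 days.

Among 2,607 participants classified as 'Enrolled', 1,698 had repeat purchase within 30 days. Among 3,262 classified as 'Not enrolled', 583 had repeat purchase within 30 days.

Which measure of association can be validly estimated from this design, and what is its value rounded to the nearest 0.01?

From the description: a = 1698, b = 909, c = 583, d = 2679.
This is a case-control study: participants were sampled on outcome status, so risks in the source population cannot be estimated directly — relative risk is not valid here. The odds ratio is the appropriate measure.
OR = (a·d)/(b·c) = (1698 × 2679) / (909 × 583) = 4548942 / 529947 = 8.58377

8.58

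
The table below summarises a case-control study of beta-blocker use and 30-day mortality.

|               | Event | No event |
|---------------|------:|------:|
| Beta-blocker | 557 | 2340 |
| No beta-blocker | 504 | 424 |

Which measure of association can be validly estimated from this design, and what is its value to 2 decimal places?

Cells: a = 557, b = 2340, c = 504, d = 424.
This is a case-control study: participants were sampled on outcome status, so risks in the source population cannot be estimated directly — relative risk is not valid here. The odds ratio is the appropriate measure.
OR = (a·d)/(b·c) = (557 × 424) / (2340 × 504) = 236168 / 1179360 = 0.20025

0.20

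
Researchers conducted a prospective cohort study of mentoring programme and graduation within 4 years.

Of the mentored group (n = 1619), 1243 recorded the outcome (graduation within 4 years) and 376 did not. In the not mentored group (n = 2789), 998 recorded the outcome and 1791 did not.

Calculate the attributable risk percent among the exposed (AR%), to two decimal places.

53.39

From the description: a = 1243, b = 376, c = 998, d = 1791.
Risk in exposed = 1243/1619 = 0.76776; risk in unexposed = 998/2789 = 0.35783.
RR = 0.76776/0.35783 = 2.14557
AR% = (RR − 1)/RR × 100 = (2.14557 − 1)/2.14557 × 100 = 53.3923%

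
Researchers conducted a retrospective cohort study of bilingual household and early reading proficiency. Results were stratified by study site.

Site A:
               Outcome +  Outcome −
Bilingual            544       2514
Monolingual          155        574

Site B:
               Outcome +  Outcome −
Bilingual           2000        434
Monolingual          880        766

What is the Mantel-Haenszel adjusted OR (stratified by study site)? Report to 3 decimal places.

2.330

OR_MH = Σ(aᵢdᵢ/nᵢ) / Σ(bᵢcᵢ/nᵢ), where nᵢ is the stratum total.
Stratum 1 (Site A): n = 3787; a·d/n = 544·574/3787 = 82.4547; b·c/n = 2514·155/3787 = 102.8968
Stratum 2 (Site B): n = 4080; a·d/n = 2000·766/4080 = 375.4902; b·c/n = 434·880/4080 = 93.6078
OR_MH = (82.4547 + 375.4902) / (102.8968 + 93.6078) = 457.9449 / 196.5046 = 2.33045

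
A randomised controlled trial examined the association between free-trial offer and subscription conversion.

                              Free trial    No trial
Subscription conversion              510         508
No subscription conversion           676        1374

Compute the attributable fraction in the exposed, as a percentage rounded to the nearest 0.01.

Reading the table with exposure as columns: a = 510 (Free trial, case), b = 676 (Free trial, non-case), c = 508 (No trial, case), d = 1374.
Risk in exposed = 510/1186 = 0.43002; risk in unexposed = 508/1882 = 0.26993.
RR = 0.43002/0.26993 = 1.59309
AR% = (RR − 1)/RR × 100 = (1.59309 − 1)/1.59309 × 100 = 37.2291%

37.23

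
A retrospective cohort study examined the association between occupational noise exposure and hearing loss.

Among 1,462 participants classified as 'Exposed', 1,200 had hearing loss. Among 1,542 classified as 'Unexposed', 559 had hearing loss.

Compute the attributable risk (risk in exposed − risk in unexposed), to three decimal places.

0.458

From the description: a = 1200, b = 262, c = 559, d = 983.
Risk in exposed = 1200/1462 = 0.820793; risk in unexposed = 559/1542 = 0.362516.
Risk difference = 0.820793 − 0.362516 = 0.458277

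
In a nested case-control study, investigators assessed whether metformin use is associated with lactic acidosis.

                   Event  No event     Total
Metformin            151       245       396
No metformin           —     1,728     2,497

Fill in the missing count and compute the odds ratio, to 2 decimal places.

1.38

The missing cell is in the unexposed row: 2497 − 1728 = 769.
So a = 151, b = 245, c = 769, d = 1728.
OR = (a·d)/(b·c) = (151 × 1728) / (245 × 769) = 260928 / 188405 = 1.38493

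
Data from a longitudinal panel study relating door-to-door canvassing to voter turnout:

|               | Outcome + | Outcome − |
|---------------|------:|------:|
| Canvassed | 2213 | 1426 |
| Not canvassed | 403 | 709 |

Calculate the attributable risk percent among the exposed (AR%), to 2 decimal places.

Cells: a = 2213, b = 1426, c = 403, d = 709.
Risk in exposed = 2213/3639 = 0.60813; risk in unexposed = 403/1112 = 0.36241.
RR = 0.60813/0.36241 = 1.67803
AR% = (RR − 1)/RR × 100 = (1.67803 − 1)/1.67803 × 100 = 40.4062%

40.41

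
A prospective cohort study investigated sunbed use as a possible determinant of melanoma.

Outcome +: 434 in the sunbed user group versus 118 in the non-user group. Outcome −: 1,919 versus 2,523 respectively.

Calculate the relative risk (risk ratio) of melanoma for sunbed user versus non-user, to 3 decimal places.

4.128

From the description: a = 434, b = 1919, c = 118, d = 2523.
Risk in exposed = 434/2353 = 0.18445; risk in unexposed = 118/2641 = 0.04468.
RR = 0.18445 / 0.04468 = 4.12814
The risk among the exposed is 4.13 times that among the unexposed.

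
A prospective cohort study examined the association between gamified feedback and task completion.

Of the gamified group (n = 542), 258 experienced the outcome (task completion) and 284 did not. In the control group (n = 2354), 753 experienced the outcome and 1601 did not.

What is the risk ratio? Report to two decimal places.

1.49

From the description: a = 258, b = 284, c = 753, d = 1601.
Risk in exposed = 258/542 = 0.47601; risk in unexposed = 753/2354 = 0.31988.
RR = 0.47601 / 0.31988 = 1.48810
The risk among the exposed is 1.49 times that among the unexposed.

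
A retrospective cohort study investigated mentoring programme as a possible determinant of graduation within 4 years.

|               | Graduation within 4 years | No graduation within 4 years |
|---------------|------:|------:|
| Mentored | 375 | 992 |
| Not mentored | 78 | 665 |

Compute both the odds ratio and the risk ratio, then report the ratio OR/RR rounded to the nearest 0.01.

Cells: a = 375, b = 992, c = 78, d = 665.
OR = (375·665)/(992·78) = 249375/77376 = 3.22290
Risk in exposed = 375/1367 = 0.27432; risk in unexposed = 78/743 = 0.10498; RR = 2.61311
OR/RR = 3.22290 / 2.61311 = 1.23336
The outcome is not rare, so the OR lies further from 1 than the RR.

1.23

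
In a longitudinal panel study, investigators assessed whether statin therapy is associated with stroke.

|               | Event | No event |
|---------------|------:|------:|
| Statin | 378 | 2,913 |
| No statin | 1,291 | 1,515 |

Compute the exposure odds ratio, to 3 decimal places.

0.152

Cells: a = 378, b = 2913, c = 1291, d = 1515.
OR = (a·d)/(b·c) = (378 × 1515) / (2913 × 1291) = 572670 / 3760683 = 0.15228
Exposure is associated with lower odds of stroke (OR = 0.15 < 1).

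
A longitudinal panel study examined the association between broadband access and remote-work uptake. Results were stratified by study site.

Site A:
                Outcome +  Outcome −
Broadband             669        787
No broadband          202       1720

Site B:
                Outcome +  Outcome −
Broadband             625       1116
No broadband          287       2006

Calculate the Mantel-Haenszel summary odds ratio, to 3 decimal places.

5.151

OR_MH = Σ(aᵢdᵢ/nᵢ) / Σ(bᵢcᵢ/nᵢ), where nᵢ is the stratum total.
Stratum 1 (Site A): n = 3378; a·d/n = 669·1720/3378 = 340.6394; b·c/n = 787·202/3378 = 47.0616
Stratum 2 (Site B): n = 4034; a·d/n = 625·2006/4034 = 310.7957; b·c/n = 1116·287/4034 = 79.3981
OR_MH = (340.6394 + 310.7957) / (47.0616 + 79.3981) = 651.4352 / 126.4597 = 5.15133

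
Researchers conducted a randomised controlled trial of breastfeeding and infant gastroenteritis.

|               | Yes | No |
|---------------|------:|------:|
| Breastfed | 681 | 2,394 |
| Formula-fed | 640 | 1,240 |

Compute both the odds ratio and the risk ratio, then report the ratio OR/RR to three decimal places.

0.847

Cells: a = 681, b = 2394, c = 640, d = 1240.
OR = (681·1240)/(2394·640) = 844440/1532160 = 0.55114
Risk in exposed = 681/3075 = 0.22146; risk in unexposed = 640/1880 = 0.34043; RR = 0.65055
OR/RR = 0.55114 / 0.65055 = 0.84720
The outcome is not rare, so the OR lies further from 1 than the RR.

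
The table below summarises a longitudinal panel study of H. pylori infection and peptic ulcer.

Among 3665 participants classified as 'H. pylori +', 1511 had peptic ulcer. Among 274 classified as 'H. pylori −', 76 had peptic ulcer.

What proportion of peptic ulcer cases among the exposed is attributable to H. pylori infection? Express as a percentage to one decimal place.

32.7

From the description: a = 1511, b = 2154, c = 76, d = 198.
Risk in exposed = 1511/3665 = 0.41228; risk in unexposed = 76/274 = 0.27737.
RR = 0.41228/0.27737 = 1.48637
AR% = (RR − 1)/RR × 100 = (1.48637 − 1)/1.48637 × 100 = 32.7221%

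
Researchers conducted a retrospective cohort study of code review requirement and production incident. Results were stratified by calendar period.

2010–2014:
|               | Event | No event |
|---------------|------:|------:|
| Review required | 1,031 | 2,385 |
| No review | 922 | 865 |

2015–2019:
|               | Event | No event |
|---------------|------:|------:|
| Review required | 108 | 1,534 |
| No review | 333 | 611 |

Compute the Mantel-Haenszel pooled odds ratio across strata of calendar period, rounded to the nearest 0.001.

OR_MH = Σ(aᵢdᵢ/nᵢ) / Σ(bᵢcᵢ/nᵢ), where nᵢ is the stratum total.
Stratum 1 (2010–2014): n = 5203; a·d/n = 1031·865/5203 = 171.4040; b·c/n = 2385·922/5203 = 422.6350
Stratum 2 (2015–2019): n = 2586; a·d/n = 108·611/2586 = 25.5174; b·c/n = 1534·333/2586 = 197.5336
OR_MH = (171.4040 + 25.5174) / (422.6350 + 197.5336) = 196.9214 / 620.1687 = 0.31753

0.318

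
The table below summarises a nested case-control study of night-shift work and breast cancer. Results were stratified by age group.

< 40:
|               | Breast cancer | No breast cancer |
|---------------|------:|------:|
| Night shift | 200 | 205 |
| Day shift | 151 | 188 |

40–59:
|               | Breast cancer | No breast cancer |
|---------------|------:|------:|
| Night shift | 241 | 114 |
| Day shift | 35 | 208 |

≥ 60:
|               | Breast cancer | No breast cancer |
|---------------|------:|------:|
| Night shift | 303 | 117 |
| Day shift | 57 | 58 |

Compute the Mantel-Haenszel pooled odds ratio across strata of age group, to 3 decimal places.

2.753

OR_MH = Σ(aᵢdᵢ/nᵢ) / Σ(bᵢcᵢ/nᵢ), where nᵢ is the stratum total.
Stratum 1 (< 40): n = 744; a·d/n = 200·188/744 = 50.5376; b·c/n = 205·151/744 = 41.6062
Stratum 2 (40–59): n = 598; a·d/n = 241·208/598 = 83.8261; b·c/n = 114·35/598 = 6.6722
Stratum 3 (≥ 60): n = 535; a·d/n = 303·58/535 = 32.8486; b·c/n = 117·57/535 = 12.4654
OR_MH = (50.5376 + 83.8261 + 32.8486) / (41.6062 + 6.6722 + 12.4654) = 167.2123 / 60.7438 = 2.75275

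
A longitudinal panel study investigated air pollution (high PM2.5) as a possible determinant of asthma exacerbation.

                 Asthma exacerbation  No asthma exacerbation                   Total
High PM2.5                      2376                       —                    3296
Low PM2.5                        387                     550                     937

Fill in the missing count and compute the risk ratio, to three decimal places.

The missing cell is in the exposed row: 3296 − 2376 = 920.
So a = 2376, b = 920, c = 387, d = 550.
RR = [a/(a+b)] / [c/(c+d)] = (2376/3296) / (387/937) = 0.72087/0.41302 = 1.74537

1.745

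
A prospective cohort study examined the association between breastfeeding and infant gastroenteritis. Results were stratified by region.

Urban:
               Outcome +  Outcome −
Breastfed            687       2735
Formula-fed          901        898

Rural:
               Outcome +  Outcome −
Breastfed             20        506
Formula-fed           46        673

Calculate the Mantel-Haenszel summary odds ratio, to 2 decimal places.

OR_MH = Σ(aᵢdᵢ/nᵢ) / Σ(bᵢcᵢ/nᵢ), where nᵢ is the stratum total.
Stratum 1 (Urban): n = 5221; a·d/n = 687·898/5221 = 118.1624; b·c/n = 2735·901/5221 = 471.9853
Stratum 2 (Rural): n = 1245; a·d/n = 20·673/1245 = 10.8112; b·c/n = 506·46/1245 = 18.6956
OR_MH = (118.1624 + 10.8112) / (471.9853 + 18.6956) = 128.9737 / 490.6808 = 0.26285

0.26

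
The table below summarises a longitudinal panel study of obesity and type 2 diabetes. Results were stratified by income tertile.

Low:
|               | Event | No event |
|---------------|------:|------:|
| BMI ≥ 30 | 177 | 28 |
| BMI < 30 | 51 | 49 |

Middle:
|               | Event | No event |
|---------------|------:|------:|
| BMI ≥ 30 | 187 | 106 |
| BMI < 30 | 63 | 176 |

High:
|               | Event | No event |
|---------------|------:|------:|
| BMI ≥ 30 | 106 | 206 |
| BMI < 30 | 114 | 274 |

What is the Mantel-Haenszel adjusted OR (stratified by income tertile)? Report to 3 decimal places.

2.595

OR_MH = Σ(aᵢdᵢ/nᵢ) / Σ(bᵢcᵢ/nᵢ), where nᵢ is the stratum total.
Stratum 1 (Low): n = 305; a·d/n = 177·49/305 = 28.4361; b·c/n = 28·51/305 = 4.6820
Stratum 2 (Middle): n = 532; a·d/n = 187·176/532 = 61.8647; b·c/n = 106·63/532 = 12.5526
Stratum 3 (High): n = 700; a·d/n = 106·274/700 = 41.4914; b·c/n = 206·114/700 = 33.5486
OR_MH = (28.4361 + 61.8647 + 41.4914) / (4.6820 + 12.5526 + 33.5486) = 131.7922 / 50.7832 = 2.59519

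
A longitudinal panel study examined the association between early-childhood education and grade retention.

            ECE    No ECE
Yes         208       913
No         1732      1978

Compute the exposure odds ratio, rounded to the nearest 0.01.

0.26

Reading the table with exposure as columns: a = 208 (ECE, case), b = 1732 (ECE, non-case), c = 913 (No ECE, case), d = 1978.
OR = (a·d)/(b·c) = (208 × 1978) / (1732 × 913) = 411424 / 1581316 = 0.26018
Exposure is associated with lower odds of grade retention (OR = 0.26 < 1).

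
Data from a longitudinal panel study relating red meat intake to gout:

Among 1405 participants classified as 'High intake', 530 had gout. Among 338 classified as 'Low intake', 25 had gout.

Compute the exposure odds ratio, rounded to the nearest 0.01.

From the description: a = 530, b = 875, c = 25, d = 313.
OR = (a·d)/(b·c) = (530 × 313) / (875 × 25) = 165890 / 21875 = 7.58354
The odds of gout are about 7.58 times as high in the high intake group.

7.58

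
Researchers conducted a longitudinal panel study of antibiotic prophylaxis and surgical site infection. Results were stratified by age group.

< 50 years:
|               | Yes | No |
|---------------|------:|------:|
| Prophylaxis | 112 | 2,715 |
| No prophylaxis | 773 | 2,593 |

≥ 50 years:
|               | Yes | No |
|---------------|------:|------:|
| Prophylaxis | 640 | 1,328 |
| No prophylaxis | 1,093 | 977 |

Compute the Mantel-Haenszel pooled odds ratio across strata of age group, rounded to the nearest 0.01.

OR_MH = Σ(aᵢdᵢ/nᵢ) / Σ(bᵢcᵢ/nᵢ), where nᵢ is the stratum total.
Stratum 1 (< 50 years): n = 6193; a·d/n = 112·2593/6193 = 46.8942; b·c/n = 2715·773/6193 = 338.8818
Stratum 2 (≥ 50 years): n = 4038; a·d/n = 640·977/4038 = 154.8489; b·c/n = 1328·1093/4038 = 359.4611
OR_MH = (46.8942 + 154.8489) / (338.8818 + 359.4611) = 201.7432 / 698.3429 = 0.28889

0.29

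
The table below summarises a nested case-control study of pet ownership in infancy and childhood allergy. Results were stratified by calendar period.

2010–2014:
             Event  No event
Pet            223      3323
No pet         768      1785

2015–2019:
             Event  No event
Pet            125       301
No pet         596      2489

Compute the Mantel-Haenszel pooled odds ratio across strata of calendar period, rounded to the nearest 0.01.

OR_MH = Σ(aᵢdᵢ/nᵢ) / Σ(bᵢcᵢ/nᵢ), where nᵢ is the stratum total.
Stratum 1 (2010–2014): n = 6099; a·d/n = 223·1785/6099 = 65.2656; b·c/n = 3323·768/6099 = 418.4397
Stratum 2 (2015–2019): n = 3511; a·d/n = 125·2489/3511 = 88.6144; b·c/n = 301·596/3511 = 51.0954
OR_MH = (65.2656 + 88.6144) / (418.4397 + 51.0954) = 153.8800 / 469.5352 = 0.32773

0.33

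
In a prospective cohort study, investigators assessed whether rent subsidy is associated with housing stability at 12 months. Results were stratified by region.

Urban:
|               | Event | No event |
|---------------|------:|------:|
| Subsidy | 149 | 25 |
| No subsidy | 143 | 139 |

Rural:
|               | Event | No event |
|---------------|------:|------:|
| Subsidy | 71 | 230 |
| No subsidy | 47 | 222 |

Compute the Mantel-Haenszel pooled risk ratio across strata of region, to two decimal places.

1.58

RR_MH = Σ(aᵢ·n₀ᵢ/nᵢ) / Σ(cᵢ·n₁ᵢ/nᵢ), with n₁ᵢ = aᵢ+bᵢ (exposed), n₀ᵢ = cᵢ+dᵢ (unexposed), nᵢ = n₁ᵢ+n₀ᵢ.
Stratum 1 (Urban): n₁ = 174, n₀ = 282, n = 456; a·n₀/n = 149·282/456 = 92.1447; c·n₁/n = 143·174/456 = 54.5658
Stratum 2 (Rural): n₁ = 301, n₀ = 269, n = 570; a·n₀/n = 71·269/570 = 33.5070; c·n₁/n = 47·301/570 = 24.8193
RR_MH = (92.1447 + 33.5070) / (54.5658 + 24.8193) = 125.6518 / 79.3851 = 1.58281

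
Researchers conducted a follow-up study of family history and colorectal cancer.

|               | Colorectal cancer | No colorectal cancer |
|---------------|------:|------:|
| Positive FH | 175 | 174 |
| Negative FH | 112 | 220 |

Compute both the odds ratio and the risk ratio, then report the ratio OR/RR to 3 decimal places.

1.329

Cells: a = 175, b = 174, c = 112, d = 220.
OR = (175·220)/(174·112) = 38500/19488 = 1.97557
Risk in exposed = 175/349 = 0.50143; risk in unexposed = 112/332 = 0.33735; RR = 1.48639
OR/RR = 1.97557 / 1.48639 = 1.32911
The outcome is not rare, so the OR lies further from 1 than the RR.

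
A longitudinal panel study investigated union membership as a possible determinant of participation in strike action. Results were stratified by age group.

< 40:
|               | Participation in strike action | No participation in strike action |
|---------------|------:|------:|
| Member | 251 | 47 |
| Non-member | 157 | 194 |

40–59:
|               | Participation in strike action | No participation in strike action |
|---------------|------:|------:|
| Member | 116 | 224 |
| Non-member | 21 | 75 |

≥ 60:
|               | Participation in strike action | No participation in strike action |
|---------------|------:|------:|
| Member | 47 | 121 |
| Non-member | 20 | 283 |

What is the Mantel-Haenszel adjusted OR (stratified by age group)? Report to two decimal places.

OR_MH = Σ(aᵢdᵢ/nᵢ) / Σ(bᵢcᵢ/nᵢ), where nᵢ is the stratum total.
Stratum 1 (< 40): n = 649; a·d/n = 251·194/649 = 75.0293; b·c/n = 47·157/649 = 11.3698
Stratum 2 (40–59): n = 436; a·d/n = 116·75/436 = 19.9541; b·c/n = 224·21/436 = 10.7890
Stratum 3 (≥ 60): n = 471; a·d/n = 47·283/471 = 28.2399; b·c/n = 121·20/471 = 5.1380
OR_MH = (75.0293 + 19.9541 + 28.2399) / (11.3698 + 10.7890 + 5.1380) = 123.2233 / 27.2968 = 4.51420

4.51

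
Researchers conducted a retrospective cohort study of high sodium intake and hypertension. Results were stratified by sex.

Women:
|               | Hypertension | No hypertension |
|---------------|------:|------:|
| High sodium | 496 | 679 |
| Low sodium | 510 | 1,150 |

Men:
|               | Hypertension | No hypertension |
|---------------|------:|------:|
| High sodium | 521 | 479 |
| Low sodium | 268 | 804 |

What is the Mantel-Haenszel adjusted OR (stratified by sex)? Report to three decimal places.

2.191

OR_MH = Σ(aᵢdᵢ/nᵢ) / Σ(bᵢcᵢ/nᵢ), where nᵢ is the stratum total.
Stratum 1 (Women): n = 2835; a·d/n = 496·1150/2835 = 201.1993; b·c/n = 679·510/2835 = 122.1481
Stratum 2 (Men): n = 2072; a·d/n = 521·804/2072 = 202.1641; b·c/n = 479·268/2072 = 61.9556
OR_MH = (201.1993 + 202.1641) / (122.1481 + 61.9556) = 403.3634 / 184.1037 = 2.19096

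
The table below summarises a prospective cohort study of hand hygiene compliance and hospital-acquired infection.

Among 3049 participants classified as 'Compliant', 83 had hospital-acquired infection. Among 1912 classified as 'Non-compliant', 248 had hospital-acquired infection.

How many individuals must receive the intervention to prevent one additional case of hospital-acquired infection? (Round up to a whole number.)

Risk in treated group = 83/3049 = 0.02722; risk in control = 248/1912 = 0.12971.
Absolute risk reduction = 0.12971 − 0.02722 = 0.10249
NNT = 1 / ARR = 1 / 0.10249 = 9.758 → round up → 10

10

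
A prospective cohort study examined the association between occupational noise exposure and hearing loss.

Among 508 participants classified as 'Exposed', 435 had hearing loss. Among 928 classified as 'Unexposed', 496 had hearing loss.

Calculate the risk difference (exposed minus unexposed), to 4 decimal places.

From the description: a = 435, b = 73, c = 496, d = 432.
Risk in exposed = 435/508 = 0.856299; risk in unexposed = 496/928 = 0.534483.
Risk difference = 0.856299 − 0.534483 = 0.321816

0.3218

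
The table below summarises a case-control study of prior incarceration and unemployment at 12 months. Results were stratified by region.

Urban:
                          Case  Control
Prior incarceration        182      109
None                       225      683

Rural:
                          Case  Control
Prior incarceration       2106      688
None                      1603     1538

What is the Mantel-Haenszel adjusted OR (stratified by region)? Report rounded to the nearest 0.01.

3.15

OR_MH = Σ(aᵢdᵢ/nᵢ) / Σ(bᵢcᵢ/nᵢ), where nᵢ is the stratum total.
Stratum 1 (Urban): n = 1199; a·d/n = 182·683/1199 = 103.6747; b·c/n = 109·225/1199 = 20.4545
Stratum 2 (Rural): n = 5935; a·d/n = 2106·1538/5935 = 545.7503; b·c/n = 688·1603/5935 = 185.8238
OR_MH = (103.6747 + 545.7503) / (20.4545 + 185.8238) = 649.4250 / 206.2783 = 3.14830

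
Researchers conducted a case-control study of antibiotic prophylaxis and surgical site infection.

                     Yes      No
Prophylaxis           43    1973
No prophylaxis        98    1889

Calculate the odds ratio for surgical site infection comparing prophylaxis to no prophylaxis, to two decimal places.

0.42

Cells: a = 43, b = 1973, c = 98, d = 1889.
OR = (a·d)/(b·c) = (43 × 1889) / (1973 × 98) = 81227 / 193354 = 0.42009
Exposure is associated with lower odds of surgical site infection (OR = 0.42 < 1).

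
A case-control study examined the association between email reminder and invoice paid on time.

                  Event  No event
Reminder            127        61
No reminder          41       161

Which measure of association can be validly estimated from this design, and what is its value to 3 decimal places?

8.176

Cells: a = 127, b = 61, c = 41, d = 161.
This is a case-control study: participants were sampled on outcome status, so risks in the source population cannot be estimated directly — relative risk is not valid here. The odds ratio is the appropriate measure.
OR = (a·d)/(b·c) = (127 × 161) / (61 × 41) = 20447 / 2501 = 8.17553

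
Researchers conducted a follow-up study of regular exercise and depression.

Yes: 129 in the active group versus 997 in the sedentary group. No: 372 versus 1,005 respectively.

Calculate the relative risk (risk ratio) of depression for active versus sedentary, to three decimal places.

From the description: a = 129, b = 372, c = 997, d = 1005.
Risk in exposed = 129/501 = 0.25749; risk in unexposed = 997/2002 = 0.49800.
RR = 0.25749 / 0.49800 = 0.51704
The risk is 48% lower among the exposed than among the unexposed.

0.517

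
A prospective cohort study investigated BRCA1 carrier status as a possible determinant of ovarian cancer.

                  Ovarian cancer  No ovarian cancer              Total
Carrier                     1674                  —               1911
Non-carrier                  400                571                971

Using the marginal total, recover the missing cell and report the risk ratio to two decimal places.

The missing cell is in the exposed row: 1911 − 1674 = 237.
So a = 1674, b = 237, c = 400, d = 571.
RR = [a/(a+b)] / [c/(c+d)] = (1674/1911) / (400/971) = 0.87598/0.41195 = 2.12644

2.13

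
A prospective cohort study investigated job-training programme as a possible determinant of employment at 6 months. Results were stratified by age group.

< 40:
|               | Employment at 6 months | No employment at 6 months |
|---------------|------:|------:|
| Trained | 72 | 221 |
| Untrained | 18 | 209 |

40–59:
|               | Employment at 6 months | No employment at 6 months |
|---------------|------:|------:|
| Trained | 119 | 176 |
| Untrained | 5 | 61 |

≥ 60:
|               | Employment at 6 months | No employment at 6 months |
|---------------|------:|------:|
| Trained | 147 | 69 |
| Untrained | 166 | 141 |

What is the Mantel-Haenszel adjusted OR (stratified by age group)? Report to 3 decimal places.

OR_MH = Σ(aᵢdᵢ/nᵢ) / Σ(bᵢcᵢ/nᵢ), where nᵢ is the stratum total.
Stratum 1 (< 40): n = 520; a·d/n = 72·209/520 = 28.9385; b·c/n = 221·18/520 = 7.6500
Stratum 2 (40–59): n = 361; a·d/n = 119·61/361 = 20.1080; b·c/n = 176·5/361 = 2.4377
Stratum 3 (≥ 60): n = 523; a·d/n = 147·141/523 = 39.6310; b·c/n = 69·166/523 = 21.9006
OR_MH = (28.9385 + 20.1080 + 39.6310) / (7.6500 + 2.4377 + 21.9006) = 88.6775 / 31.9882 = 2.77219

2.772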